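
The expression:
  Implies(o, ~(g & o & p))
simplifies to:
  ~g | ~o | ~p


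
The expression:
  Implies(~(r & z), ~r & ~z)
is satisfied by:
  {z: False, r: False}
  {r: True, z: True}


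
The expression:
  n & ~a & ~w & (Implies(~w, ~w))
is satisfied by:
  {n: True, w: False, a: False}


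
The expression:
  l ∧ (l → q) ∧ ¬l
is never true.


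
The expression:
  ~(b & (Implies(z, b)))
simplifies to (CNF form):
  ~b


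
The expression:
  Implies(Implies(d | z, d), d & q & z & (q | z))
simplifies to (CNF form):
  z & (q | ~d)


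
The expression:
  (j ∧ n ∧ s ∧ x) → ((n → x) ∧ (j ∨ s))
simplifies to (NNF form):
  True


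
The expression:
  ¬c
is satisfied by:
  {c: False}


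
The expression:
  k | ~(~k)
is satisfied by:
  {k: True}


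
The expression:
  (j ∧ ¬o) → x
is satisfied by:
  {x: True, o: True, j: False}
  {x: True, o: False, j: False}
  {o: True, x: False, j: False}
  {x: False, o: False, j: False}
  {j: True, x: True, o: True}
  {j: True, x: True, o: False}
  {j: True, o: True, x: False}


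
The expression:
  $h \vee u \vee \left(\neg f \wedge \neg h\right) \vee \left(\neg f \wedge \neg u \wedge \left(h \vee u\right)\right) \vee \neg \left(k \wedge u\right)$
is always true.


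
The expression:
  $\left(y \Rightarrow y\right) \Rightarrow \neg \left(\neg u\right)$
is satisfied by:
  {u: True}


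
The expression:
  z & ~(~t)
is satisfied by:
  {t: True, z: True}


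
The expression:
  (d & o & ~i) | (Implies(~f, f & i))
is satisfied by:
  {d: True, f: True, o: True, i: False}
  {d: True, f: True, i: False, o: False}
  {f: True, o: True, i: False, d: False}
  {f: True, i: False, o: False, d: False}
  {f: True, d: True, i: True, o: True}
  {f: True, d: True, i: True, o: False}
  {f: True, i: True, o: True, d: False}
  {f: True, i: True, o: False, d: False}
  {d: True, o: True, i: False, f: False}


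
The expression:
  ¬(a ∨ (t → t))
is never true.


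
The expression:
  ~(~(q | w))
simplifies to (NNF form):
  q | w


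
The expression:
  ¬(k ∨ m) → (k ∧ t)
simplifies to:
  k ∨ m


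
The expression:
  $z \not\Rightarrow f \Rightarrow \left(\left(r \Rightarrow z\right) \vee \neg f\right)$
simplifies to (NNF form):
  $\text{True}$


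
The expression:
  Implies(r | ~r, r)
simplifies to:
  r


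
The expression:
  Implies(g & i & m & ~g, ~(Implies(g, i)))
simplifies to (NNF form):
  True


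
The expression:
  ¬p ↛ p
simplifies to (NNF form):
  ¬p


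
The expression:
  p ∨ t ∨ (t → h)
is always true.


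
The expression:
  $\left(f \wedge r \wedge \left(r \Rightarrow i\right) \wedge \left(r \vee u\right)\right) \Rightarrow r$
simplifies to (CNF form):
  $\text{True}$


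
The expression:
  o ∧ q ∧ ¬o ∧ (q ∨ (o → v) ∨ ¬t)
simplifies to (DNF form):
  False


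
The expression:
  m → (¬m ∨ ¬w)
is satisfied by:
  {w: False, m: False}
  {m: True, w: False}
  {w: True, m: False}


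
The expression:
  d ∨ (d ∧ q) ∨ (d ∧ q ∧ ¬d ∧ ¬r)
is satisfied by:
  {d: True}


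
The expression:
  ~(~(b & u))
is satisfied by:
  {u: True, b: True}


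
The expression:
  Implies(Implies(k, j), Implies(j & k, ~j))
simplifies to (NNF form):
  ~j | ~k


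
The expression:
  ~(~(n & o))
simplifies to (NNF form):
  n & o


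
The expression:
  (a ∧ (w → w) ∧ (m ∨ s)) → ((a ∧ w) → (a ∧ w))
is always true.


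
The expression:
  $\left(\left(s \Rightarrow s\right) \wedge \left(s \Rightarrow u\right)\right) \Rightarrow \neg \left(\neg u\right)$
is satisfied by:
  {u: True, s: True}
  {u: True, s: False}
  {s: True, u: False}


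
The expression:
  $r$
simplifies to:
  $r$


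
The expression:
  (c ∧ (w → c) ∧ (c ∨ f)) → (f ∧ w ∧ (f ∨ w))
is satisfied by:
  {w: True, f: True, c: False}
  {w: True, f: False, c: False}
  {f: True, w: False, c: False}
  {w: False, f: False, c: False}
  {w: True, c: True, f: True}


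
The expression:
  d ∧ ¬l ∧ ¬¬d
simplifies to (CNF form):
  d ∧ ¬l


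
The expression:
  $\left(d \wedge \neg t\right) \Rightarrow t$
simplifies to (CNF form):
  $t \vee \neg d$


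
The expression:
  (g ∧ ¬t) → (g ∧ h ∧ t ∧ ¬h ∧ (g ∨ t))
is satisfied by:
  {t: True, g: False}
  {g: False, t: False}
  {g: True, t: True}


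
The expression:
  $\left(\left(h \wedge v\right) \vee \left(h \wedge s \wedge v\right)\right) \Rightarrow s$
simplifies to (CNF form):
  $s \vee \neg h \vee \neg v$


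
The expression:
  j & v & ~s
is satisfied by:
  {j: True, v: True, s: False}


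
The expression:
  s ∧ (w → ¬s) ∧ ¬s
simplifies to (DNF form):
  False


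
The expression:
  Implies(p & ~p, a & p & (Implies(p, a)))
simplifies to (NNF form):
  True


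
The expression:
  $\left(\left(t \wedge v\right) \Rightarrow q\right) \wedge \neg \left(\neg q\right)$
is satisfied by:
  {q: True}


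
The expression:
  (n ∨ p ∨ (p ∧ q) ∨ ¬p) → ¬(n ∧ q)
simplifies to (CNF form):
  ¬n ∨ ¬q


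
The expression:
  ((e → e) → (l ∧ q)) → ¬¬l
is always true.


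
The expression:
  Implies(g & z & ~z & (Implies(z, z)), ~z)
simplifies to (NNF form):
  True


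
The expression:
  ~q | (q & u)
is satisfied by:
  {u: True, q: False}
  {q: False, u: False}
  {q: True, u: True}


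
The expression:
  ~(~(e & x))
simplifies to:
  e & x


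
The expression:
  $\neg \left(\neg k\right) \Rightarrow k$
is always true.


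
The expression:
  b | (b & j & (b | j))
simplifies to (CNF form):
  b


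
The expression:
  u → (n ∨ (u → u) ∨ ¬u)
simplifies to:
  True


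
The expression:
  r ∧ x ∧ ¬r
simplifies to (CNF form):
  False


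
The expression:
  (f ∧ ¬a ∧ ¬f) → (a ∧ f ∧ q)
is always true.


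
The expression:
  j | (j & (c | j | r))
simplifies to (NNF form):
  j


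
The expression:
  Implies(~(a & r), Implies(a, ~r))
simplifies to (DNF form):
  True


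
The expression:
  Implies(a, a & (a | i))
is always true.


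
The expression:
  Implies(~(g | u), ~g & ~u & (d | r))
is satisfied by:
  {r: True, d: True, g: True, u: True}
  {r: True, d: True, g: True, u: False}
  {r: True, d: True, u: True, g: False}
  {r: True, d: True, u: False, g: False}
  {r: True, g: True, u: True, d: False}
  {r: True, g: True, u: False, d: False}
  {r: True, g: False, u: True, d: False}
  {r: True, g: False, u: False, d: False}
  {d: True, g: True, u: True, r: False}
  {d: True, g: True, u: False, r: False}
  {d: True, u: True, g: False, r: False}
  {d: True, u: False, g: False, r: False}
  {g: True, u: True, d: False, r: False}
  {g: True, d: False, u: False, r: False}
  {u: True, d: False, g: False, r: False}


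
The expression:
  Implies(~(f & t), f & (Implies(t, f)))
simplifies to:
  f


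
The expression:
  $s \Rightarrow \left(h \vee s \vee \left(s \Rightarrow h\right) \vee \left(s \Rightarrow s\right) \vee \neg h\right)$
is always true.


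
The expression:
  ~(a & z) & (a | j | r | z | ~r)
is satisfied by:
  {z: False, a: False}
  {a: True, z: False}
  {z: True, a: False}


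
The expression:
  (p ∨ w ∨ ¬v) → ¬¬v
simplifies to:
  v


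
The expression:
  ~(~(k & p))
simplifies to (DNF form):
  k & p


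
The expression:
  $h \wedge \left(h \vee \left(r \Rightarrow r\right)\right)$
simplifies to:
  $h$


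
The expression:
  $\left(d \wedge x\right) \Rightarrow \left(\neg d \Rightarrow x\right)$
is always true.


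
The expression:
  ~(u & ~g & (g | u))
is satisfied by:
  {g: True, u: False}
  {u: False, g: False}
  {u: True, g: True}


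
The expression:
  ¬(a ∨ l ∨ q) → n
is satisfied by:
  {n: True, a: True, q: True, l: True}
  {n: True, a: True, q: True, l: False}
  {n: True, a: True, l: True, q: False}
  {n: True, a: True, l: False, q: False}
  {n: True, q: True, l: True, a: False}
  {n: True, q: True, l: False, a: False}
  {n: True, q: False, l: True, a: False}
  {n: True, q: False, l: False, a: False}
  {a: True, q: True, l: True, n: False}
  {a: True, q: True, l: False, n: False}
  {a: True, l: True, q: False, n: False}
  {a: True, l: False, q: False, n: False}
  {q: True, l: True, a: False, n: False}
  {q: True, a: False, l: False, n: False}
  {l: True, a: False, q: False, n: False}


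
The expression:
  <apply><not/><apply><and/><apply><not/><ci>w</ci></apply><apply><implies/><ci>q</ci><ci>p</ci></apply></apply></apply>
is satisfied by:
  {q: True, w: True, p: False}
  {w: True, p: False, q: False}
  {q: True, w: True, p: True}
  {w: True, p: True, q: False}
  {q: True, p: False, w: False}


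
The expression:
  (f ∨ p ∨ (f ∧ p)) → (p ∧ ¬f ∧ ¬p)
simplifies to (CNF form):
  ¬f ∧ ¬p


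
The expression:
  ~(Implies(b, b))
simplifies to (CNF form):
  False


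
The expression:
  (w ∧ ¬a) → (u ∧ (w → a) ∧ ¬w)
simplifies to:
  a ∨ ¬w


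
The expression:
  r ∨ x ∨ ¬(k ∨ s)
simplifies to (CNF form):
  (r ∨ x ∨ ¬k) ∧ (r ∨ x ∨ ¬s)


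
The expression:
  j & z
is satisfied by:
  {z: True, j: True}


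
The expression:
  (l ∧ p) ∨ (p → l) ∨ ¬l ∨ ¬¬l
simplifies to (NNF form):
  True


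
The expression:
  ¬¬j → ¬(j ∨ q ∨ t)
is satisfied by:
  {j: False}


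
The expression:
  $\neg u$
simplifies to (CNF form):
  $\neg u$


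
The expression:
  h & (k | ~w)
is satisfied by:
  {h: True, k: True, w: False}
  {h: True, w: False, k: False}
  {h: True, k: True, w: True}


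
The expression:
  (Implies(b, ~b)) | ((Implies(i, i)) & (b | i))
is always true.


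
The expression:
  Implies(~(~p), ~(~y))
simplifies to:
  y | ~p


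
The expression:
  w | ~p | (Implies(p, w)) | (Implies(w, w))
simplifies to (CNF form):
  True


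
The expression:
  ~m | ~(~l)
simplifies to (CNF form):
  l | ~m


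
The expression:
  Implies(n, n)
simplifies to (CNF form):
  True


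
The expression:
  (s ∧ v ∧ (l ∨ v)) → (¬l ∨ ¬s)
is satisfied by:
  {l: False, v: False, s: False}
  {s: True, l: False, v: False}
  {v: True, l: False, s: False}
  {s: True, v: True, l: False}
  {l: True, s: False, v: False}
  {s: True, l: True, v: False}
  {v: True, l: True, s: False}


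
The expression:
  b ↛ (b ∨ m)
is never true.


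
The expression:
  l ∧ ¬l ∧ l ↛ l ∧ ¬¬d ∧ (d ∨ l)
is never true.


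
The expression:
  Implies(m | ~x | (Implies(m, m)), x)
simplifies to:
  x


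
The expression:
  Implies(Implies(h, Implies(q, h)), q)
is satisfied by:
  {q: True}


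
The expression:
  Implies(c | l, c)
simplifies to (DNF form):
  c | ~l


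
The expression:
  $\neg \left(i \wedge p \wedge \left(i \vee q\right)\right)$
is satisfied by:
  {p: False, i: False}
  {i: True, p: False}
  {p: True, i: False}


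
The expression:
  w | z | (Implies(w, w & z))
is always true.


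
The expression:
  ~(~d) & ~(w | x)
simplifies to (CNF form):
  d & ~w & ~x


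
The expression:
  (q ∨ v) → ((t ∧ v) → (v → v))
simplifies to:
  True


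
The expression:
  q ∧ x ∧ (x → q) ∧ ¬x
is never true.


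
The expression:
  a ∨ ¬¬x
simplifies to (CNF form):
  a ∨ x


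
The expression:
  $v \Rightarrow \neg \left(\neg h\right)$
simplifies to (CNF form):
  $h \vee \neg v$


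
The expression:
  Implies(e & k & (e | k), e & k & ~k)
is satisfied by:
  {k: False, e: False}
  {e: True, k: False}
  {k: True, e: False}


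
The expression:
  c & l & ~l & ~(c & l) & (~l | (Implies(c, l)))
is never true.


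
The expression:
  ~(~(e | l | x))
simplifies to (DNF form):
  e | l | x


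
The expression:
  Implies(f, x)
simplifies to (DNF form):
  x | ~f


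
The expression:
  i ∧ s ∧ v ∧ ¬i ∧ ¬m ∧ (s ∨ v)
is never true.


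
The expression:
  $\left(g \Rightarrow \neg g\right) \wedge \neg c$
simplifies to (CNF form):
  $\neg c \wedge \neg g$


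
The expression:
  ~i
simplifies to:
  ~i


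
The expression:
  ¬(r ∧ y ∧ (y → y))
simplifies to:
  ¬r ∨ ¬y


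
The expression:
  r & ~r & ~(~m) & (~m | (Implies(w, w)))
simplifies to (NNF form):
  False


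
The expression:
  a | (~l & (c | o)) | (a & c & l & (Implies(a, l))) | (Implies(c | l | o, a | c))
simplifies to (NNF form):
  a | c | ~l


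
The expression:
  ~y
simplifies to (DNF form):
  ~y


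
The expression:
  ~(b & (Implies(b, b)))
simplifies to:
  ~b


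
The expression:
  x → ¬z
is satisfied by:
  {z: False, x: False}
  {x: True, z: False}
  {z: True, x: False}


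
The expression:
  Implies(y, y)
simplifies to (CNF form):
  True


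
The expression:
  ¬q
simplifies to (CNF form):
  ¬q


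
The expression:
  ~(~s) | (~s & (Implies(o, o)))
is always true.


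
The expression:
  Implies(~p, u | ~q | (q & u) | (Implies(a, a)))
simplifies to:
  True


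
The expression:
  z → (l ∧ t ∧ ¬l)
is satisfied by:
  {z: False}


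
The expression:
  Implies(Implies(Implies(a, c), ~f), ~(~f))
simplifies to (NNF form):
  f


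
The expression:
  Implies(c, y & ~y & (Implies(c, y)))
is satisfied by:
  {c: False}


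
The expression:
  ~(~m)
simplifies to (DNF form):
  m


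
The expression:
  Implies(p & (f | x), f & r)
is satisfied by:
  {r: True, x: False, p: False, f: False}
  {r: False, x: False, p: False, f: False}
  {r: True, f: True, x: False, p: False}
  {f: True, r: False, x: False, p: False}
  {r: True, x: True, f: False, p: False}
  {x: True, f: False, p: False, r: False}
  {r: True, f: True, x: True, p: False}
  {f: True, x: True, r: False, p: False}
  {p: True, r: True, f: False, x: False}
  {p: True, f: False, x: False, r: False}
  {r: True, p: True, f: True, x: False}
  {r: True, p: True, x: True, f: True}


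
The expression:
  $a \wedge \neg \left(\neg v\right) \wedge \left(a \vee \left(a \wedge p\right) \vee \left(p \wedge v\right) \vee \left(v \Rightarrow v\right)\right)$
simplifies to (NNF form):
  $a \wedge v$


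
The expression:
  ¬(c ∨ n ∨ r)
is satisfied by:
  {n: False, r: False, c: False}


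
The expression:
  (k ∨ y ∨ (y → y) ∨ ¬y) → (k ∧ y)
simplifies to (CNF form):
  k ∧ y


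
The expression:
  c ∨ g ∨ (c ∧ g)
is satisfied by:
  {c: True, g: True}
  {c: True, g: False}
  {g: True, c: False}


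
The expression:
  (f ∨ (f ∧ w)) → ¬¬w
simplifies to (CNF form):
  w ∨ ¬f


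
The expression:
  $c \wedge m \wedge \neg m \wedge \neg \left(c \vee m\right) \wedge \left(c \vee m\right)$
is never true.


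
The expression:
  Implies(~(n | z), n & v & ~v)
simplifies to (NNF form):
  n | z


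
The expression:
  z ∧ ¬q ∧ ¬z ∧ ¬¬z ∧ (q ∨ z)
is never true.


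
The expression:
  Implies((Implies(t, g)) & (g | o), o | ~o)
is always true.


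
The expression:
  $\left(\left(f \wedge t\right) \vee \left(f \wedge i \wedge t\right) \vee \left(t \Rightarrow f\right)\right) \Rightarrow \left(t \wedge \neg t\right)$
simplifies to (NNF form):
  $t \wedge \neg f$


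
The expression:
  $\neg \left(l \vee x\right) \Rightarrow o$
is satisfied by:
  {x: True, o: True, l: True}
  {x: True, o: True, l: False}
  {x: True, l: True, o: False}
  {x: True, l: False, o: False}
  {o: True, l: True, x: False}
  {o: True, l: False, x: False}
  {l: True, o: False, x: False}


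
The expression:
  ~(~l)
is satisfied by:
  {l: True}


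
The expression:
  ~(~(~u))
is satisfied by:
  {u: False}


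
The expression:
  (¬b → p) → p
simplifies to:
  p ∨ ¬b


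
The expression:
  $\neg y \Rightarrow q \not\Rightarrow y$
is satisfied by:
  {y: True, q: True}
  {y: True, q: False}
  {q: True, y: False}


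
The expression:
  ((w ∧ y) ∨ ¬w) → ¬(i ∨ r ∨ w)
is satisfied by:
  {w: True, r: False, y: False, i: False}
  {i: True, w: True, r: False, y: False}
  {w: True, r: True, y: False, i: False}
  {i: True, w: True, r: True, y: False}
  {i: False, r: False, y: False, w: False}
  {y: True, i: False, r: False, w: False}


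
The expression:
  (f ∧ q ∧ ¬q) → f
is always true.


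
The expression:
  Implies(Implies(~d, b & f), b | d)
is always true.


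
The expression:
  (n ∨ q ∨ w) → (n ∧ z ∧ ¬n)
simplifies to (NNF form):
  ¬n ∧ ¬q ∧ ¬w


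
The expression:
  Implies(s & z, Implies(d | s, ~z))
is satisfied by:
  {s: False, z: False}
  {z: True, s: False}
  {s: True, z: False}


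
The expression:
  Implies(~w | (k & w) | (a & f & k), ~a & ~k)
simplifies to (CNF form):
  ~k & (w | ~a)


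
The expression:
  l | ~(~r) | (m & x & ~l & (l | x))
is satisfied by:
  {r: True, m: True, l: True, x: True}
  {r: True, m: True, l: True, x: False}
  {r: True, l: True, x: True, m: False}
  {r: True, l: True, x: False, m: False}
  {r: True, m: True, x: True, l: False}
  {r: True, m: True, x: False, l: False}
  {r: True, x: True, l: False, m: False}
  {r: True, x: False, l: False, m: False}
  {m: True, l: True, x: True, r: False}
  {m: True, l: True, x: False, r: False}
  {l: True, x: True, r: False, m: False}
  {l: True, r: False, x: False, m: False}
  {m: True, x: True, r: False, l: False}


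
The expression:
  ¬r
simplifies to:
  ¬r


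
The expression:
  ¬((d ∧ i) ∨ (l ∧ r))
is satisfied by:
  {l: False, d: False, i: False, r: False}
  {r: True, l: False, d: False, i: False}
  {i: True, l: False, d: False, r: False}
  {r: True, i: True, l: False, d: False}
  {d: True, r: False, l: False, i: False}
  {r: True, d: True, l: False, i: False}
  {l: True, r: False, d: False, i: False}
  {i: True, l: True, r: False, d: False}
  {d: True, l: True, r: False, i: False}


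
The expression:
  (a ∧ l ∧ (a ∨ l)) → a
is always true.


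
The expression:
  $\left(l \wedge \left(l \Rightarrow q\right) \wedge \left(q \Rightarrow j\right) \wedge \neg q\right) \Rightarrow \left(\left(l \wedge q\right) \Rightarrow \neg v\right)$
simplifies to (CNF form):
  $\text{True}$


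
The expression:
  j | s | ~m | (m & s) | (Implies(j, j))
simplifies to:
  True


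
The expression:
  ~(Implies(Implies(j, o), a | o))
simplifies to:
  ~a & ~j & ~o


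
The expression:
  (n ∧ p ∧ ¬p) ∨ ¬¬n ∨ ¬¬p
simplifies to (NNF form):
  n ∨ p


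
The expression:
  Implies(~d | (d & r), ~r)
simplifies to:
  ~r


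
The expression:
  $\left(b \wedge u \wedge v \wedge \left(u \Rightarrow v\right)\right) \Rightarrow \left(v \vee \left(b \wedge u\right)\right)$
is always true.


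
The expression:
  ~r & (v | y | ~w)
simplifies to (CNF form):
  ~r & (v | y | ~w)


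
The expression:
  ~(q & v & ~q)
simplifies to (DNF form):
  True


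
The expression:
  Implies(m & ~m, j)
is always true.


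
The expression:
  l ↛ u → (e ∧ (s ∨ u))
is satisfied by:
  {u: True, s: True, e: True, l: False}
  {u: True, s: True, e: False, l: False}
  {u: True, e: True, l: False, s: False}
  {u: True, e: False, l: False, s: False}
  {s: True, e: True, l: False, u: False}
  {s: True, e: False, l: False, u: False}
  {e: True, s: False, l: False, u: False}
  {e: False, s: False, l: False, u: False}
  {u: True, s: True, l: True, e: True}
  {u: True, s: True, l: True, e: False}
  {u: True, l: True, e: True, s: False}
  {u: True, l: True, e: False, s: False}
  {s: True, l: True, e: True, u: False}


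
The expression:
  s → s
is always true.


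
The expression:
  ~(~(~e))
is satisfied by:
  {e: False}


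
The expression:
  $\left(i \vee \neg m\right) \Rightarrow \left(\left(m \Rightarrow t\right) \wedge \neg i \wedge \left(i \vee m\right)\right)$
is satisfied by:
  {m: True, i: False}


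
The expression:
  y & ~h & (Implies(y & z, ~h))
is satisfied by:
  {y: True, h: False}


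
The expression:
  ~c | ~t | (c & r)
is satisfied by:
  {r: True, c: False, t: False}
  {c: False, t: False, r: False}
  {r: True, t: True, c: False}
  {t: True, c: False, r: False}
  {r: True, c: True, t: False}
  {c: True, r: False, t: False}
  {r: True, t: True, c: True}


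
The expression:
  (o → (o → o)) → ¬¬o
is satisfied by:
  {o: True}


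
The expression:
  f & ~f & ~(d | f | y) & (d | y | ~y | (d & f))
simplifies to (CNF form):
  False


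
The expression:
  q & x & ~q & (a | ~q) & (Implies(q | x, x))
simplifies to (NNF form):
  False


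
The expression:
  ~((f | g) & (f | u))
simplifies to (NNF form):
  ~f & (~g | ~u)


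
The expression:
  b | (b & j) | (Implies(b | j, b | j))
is always true.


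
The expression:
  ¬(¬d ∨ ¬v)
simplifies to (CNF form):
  d ∧ v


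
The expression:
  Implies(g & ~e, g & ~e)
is always true.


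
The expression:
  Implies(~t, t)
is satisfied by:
  {t: True}


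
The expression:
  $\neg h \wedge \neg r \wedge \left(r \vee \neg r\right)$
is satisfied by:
  {r: False, h: False}


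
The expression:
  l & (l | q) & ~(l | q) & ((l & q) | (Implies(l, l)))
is never true.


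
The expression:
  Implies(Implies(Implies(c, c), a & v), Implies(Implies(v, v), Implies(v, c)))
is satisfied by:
  {c: True, v: False, a: False}
  {v: False, a: False, c: False}
  {a: True, c: True, v: False}
  {a: True, v: False, c: False}
  {c: True, v: True, a: False}
  {v: True, c: False, a: False}
  {a: True, v: True, c: True}


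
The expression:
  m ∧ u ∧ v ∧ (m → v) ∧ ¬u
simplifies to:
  False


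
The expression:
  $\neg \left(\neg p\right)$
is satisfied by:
  {p: True}


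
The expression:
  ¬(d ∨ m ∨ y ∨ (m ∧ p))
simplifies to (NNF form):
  ¬d ∧ ¬m ∧ ¬y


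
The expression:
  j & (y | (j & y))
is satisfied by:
  {j: True, y: True}


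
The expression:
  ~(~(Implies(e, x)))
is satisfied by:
  {x: True, e: False}
  {e: False, x: False}
  {e: True, x: True}


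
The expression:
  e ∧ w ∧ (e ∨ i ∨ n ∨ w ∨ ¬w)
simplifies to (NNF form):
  e ∧ w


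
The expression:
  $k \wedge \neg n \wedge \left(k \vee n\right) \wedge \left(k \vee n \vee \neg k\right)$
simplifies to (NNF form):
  $k \wedge \neg n$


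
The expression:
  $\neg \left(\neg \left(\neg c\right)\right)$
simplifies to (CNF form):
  $\neg c$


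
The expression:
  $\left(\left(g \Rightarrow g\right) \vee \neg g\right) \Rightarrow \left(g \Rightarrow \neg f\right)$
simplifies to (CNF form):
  $\neg f \vee \neg g$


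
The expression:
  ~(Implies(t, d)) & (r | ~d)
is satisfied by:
  {t: True, d: False}


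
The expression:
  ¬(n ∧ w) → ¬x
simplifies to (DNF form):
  (n ∧ w) ∨ ¬x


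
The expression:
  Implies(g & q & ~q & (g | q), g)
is always true.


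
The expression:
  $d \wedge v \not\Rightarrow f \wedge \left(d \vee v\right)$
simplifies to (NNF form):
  $d \wedge v \wedge \neg f$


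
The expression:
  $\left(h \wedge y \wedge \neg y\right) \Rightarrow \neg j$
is always true.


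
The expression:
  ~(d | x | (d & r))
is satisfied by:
  {x: False, d: False}


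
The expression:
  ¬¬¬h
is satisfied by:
  {h: False}


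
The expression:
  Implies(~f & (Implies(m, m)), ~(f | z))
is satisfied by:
  {f: True, z: False}
  {z: False, f: False}
  {z: True, f: True}


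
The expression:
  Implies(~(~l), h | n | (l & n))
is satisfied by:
  {n: True, h: True, l: False}
  {n: True, l: False, h: False}
  {h: True, l: False, n: False}
  {h: False, l: False, n: False}
  {n: True, h: True, l: True}
  {n: True, l: True, h: False}
  {h: True, l: True, n: False}


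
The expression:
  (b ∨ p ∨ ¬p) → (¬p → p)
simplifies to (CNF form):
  p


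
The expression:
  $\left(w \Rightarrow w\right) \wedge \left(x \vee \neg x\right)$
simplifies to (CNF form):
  $\text{True}$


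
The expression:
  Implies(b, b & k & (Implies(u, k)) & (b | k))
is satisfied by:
  {k: True, b: False}
  {b: False, k: False}
  {b: True, k: True}


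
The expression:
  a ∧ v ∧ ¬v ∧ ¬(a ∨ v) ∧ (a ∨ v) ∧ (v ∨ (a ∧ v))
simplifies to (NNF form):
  False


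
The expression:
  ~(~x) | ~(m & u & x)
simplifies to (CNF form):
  True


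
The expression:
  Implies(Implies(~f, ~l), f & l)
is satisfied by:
  {l: True}


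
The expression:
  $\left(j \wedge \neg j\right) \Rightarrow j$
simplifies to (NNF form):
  $\text{True}$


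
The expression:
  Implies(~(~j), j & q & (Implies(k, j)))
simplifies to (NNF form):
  q | ~j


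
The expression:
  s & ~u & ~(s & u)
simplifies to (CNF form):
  s & ~u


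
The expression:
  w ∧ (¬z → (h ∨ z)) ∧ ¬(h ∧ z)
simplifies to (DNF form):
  (h ∧ w ∧ ¬h) ∨ (h ∧ w ∧ ¬z) ∨ (w ∧ z ∧ ¬h) ∨ (w ∧ z ∧ ¬z)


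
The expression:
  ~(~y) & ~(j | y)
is never true.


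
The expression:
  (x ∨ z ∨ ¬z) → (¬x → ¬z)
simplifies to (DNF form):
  x ∨ ¬z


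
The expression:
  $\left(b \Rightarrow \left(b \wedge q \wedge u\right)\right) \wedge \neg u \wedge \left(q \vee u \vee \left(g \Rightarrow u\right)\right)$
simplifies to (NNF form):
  $\neg b \wedge \neg u \wedge \left(q \vee \neg g\right)$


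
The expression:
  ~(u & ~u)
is always true.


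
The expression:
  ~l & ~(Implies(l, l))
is never true.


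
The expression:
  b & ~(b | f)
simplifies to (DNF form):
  False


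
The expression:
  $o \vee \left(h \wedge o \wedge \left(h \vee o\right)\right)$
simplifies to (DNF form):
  $o$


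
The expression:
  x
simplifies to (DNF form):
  x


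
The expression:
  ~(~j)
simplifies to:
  j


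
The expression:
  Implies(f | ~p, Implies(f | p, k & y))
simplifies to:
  ~f | (k & y)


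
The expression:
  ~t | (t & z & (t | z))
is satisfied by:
  {z: True, t: False}
  {t: False, z: False}
  {t: True, z: True}


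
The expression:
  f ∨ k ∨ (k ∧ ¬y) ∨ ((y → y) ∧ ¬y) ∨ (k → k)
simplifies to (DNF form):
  True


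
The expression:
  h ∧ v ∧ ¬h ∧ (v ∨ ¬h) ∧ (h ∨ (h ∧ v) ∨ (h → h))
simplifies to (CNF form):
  False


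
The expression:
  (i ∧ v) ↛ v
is never true.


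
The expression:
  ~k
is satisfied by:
  {k: False}


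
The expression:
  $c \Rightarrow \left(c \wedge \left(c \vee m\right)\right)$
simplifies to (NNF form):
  $\text{True}$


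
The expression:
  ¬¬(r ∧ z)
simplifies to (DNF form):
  r ∧ z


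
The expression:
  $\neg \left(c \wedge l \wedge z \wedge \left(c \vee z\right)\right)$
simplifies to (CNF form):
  $\neg c \vee \neg l \vee \neg z$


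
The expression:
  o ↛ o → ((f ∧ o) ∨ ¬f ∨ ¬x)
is always true.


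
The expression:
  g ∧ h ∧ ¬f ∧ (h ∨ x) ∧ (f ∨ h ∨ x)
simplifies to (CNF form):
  g ∧ h ∧ ¬f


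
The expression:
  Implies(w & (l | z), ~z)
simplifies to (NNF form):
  ~w | ~z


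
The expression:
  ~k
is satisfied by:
  {k: False}


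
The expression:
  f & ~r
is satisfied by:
  {f: True, r: False}


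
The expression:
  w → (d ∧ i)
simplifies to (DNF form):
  (d ∧ i) ∨ ¬w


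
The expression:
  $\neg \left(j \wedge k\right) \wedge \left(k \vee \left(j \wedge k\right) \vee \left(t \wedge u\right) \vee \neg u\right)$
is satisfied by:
  {t: True, u: False, j: False, k: False}
  {t: False, u: False, j: False, k: False}
  {t: True, j: True, u: False, k: False}
  {j: True, t: False, u: False, k: False}
  {t: True, u: True, j: False, k: False}
  {t: True, j: True, u: True, k: False}
  {k: True, t: True, u: False, j: False}
  {k: True, t: False, u: False, j: False}
  {k: True, t: True, u: True, j: False}
  {k: True, u: True, t: False, j: False}


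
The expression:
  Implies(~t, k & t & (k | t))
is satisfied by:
  {t: True}


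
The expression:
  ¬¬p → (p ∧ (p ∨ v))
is always true.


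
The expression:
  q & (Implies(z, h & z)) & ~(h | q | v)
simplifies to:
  False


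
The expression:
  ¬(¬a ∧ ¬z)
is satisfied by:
  {a: True, z: True}
  {a: True, z: False}
  {z: True, a: False}


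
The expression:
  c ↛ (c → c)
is never true.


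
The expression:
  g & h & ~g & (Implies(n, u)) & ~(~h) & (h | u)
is never true.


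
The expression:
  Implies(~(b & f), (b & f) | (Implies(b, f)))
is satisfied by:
  {f: True, b: False}
  {b: False, f: False}
  {b: True, f: True}


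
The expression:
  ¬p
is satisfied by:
  {p: False}


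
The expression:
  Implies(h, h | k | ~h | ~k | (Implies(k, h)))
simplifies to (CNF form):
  True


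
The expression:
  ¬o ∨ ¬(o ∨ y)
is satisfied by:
  {o: False}


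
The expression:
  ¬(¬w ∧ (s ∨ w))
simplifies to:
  w ∨ ¬s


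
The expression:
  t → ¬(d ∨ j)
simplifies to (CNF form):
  (¬d ∨ ¬t) ∧ (¬j ∨ ¬t)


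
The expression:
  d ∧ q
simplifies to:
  d ∧ q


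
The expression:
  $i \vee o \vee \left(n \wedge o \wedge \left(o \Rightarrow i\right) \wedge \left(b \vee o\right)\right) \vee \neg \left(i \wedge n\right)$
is always true.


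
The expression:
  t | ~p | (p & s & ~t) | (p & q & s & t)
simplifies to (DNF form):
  s | t | ~p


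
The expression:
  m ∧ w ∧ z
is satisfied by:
  {z: True, m: True, w: True}


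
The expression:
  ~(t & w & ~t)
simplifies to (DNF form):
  True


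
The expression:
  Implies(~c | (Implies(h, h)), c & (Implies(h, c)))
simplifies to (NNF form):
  c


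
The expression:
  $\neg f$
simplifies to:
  $\neg f$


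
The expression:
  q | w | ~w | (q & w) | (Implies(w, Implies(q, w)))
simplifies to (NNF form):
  True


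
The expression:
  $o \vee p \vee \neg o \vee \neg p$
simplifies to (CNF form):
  $\text{True}$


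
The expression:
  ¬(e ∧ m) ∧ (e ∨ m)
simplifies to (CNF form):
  (e ∨ m) ∧ (e ∨ ¬e) ∧ (m ∨ ¬m) ∧ (¬e ∨ ¬m)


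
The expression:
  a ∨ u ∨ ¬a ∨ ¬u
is always true.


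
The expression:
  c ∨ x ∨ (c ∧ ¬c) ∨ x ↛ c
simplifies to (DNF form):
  c ∨ x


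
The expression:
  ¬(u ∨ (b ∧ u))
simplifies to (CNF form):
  ¬u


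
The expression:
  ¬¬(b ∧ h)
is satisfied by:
  {h: True, b: True}


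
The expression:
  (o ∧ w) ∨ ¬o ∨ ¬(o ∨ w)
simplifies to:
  w ∨ ¬o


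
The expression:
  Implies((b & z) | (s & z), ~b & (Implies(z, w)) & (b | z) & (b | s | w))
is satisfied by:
  {w: True, b: False, s: False, z: False}
  {w: False, b: False, s: False, z: False}
  {w: True, s: True, b: False, z: False}
  {s: True, w: False, b: False, z: False}
  {w: True, b: True, s: False, z: False}
  {b: True, w: False, s: False, z: False}
  {w: True, s: True, b: True, z: False}
  {s: True, b: True, w: False, z: False}
  {z: True, w: True, b: False, s: False}
  {z: True, w: False, b: False, s: False}
  {z: True, w: True, s: True, b: False}


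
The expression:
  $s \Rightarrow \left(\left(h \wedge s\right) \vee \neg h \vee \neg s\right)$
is always true.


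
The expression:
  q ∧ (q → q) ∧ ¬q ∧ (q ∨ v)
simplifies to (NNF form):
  False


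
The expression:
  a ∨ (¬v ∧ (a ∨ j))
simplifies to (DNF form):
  a ∨ (j ∧ ¬v)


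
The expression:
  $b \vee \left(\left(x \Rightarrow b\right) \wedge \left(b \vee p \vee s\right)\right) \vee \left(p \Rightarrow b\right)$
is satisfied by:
  {b: True, p: False, x: False}
  {p: False, x: False, b: False}
  {b: True, x: True, p: False}
  {x: True, p: False, b: False}
  {b: True, p: True, x: False}
  {p: True, b: False, x: False}
  {b: True, x: True, p: True}


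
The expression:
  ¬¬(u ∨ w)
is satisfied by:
  {u: True, w: True}
  {u: True, w: False}
  {w: True, u: False}


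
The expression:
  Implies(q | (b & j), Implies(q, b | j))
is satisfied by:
  {b: True, j: True, q: False}
  {b: True, j: False, q: False}
  {j: True, b: False, q: False}
  {b: False, j: False, q: False}
  {b: True, q: True, j: True}
  {b: True, q: True, j: False}
  {q: True, j: True, b: False}


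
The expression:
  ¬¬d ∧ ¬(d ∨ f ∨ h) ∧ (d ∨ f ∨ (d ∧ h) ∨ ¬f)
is never true.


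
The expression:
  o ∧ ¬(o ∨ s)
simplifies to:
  False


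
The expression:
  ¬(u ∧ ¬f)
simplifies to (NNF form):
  f ∨ ¬u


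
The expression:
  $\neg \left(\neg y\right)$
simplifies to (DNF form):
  $y$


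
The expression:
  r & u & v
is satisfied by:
  {r: True, u: True, v: True}


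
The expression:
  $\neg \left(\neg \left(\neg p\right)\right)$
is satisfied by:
  {p: False}


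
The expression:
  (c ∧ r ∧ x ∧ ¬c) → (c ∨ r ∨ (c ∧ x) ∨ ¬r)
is always true.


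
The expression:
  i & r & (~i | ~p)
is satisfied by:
  {r: True, i: True, p: False}


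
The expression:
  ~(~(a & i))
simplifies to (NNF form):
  a & i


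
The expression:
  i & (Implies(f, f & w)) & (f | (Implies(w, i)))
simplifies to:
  i & (w | ~f)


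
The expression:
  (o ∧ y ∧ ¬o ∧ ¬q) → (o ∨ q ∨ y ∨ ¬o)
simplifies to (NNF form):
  True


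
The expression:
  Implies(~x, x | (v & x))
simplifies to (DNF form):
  x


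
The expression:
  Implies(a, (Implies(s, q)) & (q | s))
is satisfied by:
  {q: True, a: False}
  {a: False, q: False}
  {a: True, q: True}


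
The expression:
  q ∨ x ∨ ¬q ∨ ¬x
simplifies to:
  True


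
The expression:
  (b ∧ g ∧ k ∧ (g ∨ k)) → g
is always true.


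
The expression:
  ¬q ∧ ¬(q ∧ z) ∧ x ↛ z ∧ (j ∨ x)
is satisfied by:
  {x: True, q: False, z: False}


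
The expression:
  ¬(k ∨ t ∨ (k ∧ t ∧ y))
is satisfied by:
  {t: False, k: False}


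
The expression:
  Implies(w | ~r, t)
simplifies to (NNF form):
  t | (r & ~w)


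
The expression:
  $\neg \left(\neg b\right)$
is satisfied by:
  {b: True}


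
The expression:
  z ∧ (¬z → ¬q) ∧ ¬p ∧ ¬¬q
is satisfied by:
  {z: True, q: True, p: False}


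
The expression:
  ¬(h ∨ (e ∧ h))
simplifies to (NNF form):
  ¬h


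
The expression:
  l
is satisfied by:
  {l: True}


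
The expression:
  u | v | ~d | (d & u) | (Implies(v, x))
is always true.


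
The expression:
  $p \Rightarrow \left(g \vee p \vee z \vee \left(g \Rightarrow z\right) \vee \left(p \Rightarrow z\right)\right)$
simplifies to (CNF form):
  $\text{True}$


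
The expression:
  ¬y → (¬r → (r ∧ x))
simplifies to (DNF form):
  r ∨ y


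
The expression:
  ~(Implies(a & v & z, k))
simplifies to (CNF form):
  a & v & z & ~k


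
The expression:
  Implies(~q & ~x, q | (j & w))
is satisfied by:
  {x: True, q: True, j: True, w: True}
  {x: True, q: True, j: True, w: False}
  {x: True, q: True, w: True, j: False}
  {x: True, q: True, w: False, j: False}
  {x: True, j: True, w: True, q: False}
  {x: True, j: True, w: False, q: False}
  {x: True, j: False, w: True, q: False}
  {x: True, j: False, w: False, q: False}
  {q: True, j: True, w: True, x: False}
  {q: True, j: True, w: False, x: False}
  {q: True, w: True, j: False, x: False}
  {q: True, w: False, j: False, x: False}
  {j: True, w: True, q: False, x: False}


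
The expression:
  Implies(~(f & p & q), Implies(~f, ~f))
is always true.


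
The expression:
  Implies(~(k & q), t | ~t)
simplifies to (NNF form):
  True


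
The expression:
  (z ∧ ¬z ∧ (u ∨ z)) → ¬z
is always true.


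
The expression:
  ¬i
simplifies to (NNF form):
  ¬i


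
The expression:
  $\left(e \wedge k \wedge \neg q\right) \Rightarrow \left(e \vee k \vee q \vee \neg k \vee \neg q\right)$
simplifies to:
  $\text{True}$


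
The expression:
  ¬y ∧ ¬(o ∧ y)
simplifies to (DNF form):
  ¬y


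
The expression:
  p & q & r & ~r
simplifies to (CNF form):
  False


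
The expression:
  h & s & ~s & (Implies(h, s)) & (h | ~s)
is never true.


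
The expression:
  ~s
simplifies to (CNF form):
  ~s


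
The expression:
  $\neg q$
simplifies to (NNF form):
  $\neg q$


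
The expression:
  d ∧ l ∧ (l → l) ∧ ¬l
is never true.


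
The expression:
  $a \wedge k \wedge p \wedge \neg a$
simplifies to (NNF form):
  $\text{False}$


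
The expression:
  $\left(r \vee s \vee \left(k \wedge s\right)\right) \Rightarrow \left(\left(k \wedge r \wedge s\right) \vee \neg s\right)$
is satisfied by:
  {r: True, k: True, s: False}
  {r: True, k: False, s: False}
  {k: True, r: False, s: False}
  {r: False, k: False, s: False}
  {r: True, s: True, k: True}


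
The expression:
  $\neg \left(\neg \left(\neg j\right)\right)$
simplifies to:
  $\neg j$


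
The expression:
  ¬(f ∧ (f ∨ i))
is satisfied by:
  {f: False}


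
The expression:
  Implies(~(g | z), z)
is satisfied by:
  {z: True, g: True}
  {z: True, g: False}
  {g: True, z: False}


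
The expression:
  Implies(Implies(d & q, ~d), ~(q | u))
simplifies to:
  (d & q) | (~q & ~u)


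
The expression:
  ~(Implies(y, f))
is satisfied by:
  {y: True, f: False}


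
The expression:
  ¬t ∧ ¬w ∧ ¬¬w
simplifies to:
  False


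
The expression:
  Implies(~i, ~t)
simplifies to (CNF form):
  i | ~t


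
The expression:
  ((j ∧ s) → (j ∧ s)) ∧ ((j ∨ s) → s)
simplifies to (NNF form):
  s ∨ ¬j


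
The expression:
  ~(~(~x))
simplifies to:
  ~x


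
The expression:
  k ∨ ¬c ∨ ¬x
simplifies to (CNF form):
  k ∨ ¬c ∨ ¬x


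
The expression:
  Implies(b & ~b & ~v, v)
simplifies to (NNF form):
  True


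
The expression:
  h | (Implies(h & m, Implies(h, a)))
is always true.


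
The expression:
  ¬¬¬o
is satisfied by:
  {o: False}


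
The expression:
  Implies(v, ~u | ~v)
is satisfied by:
  {u: False, v: False}
  {v: True, u: False}
  {u: True, v: False}


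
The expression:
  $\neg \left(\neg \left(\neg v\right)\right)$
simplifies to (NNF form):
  $\neg v$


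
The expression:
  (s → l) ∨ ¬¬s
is always true.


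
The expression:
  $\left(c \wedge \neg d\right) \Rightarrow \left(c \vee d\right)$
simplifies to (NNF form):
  $\text{True}$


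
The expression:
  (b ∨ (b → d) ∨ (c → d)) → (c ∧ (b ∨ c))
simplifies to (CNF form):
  c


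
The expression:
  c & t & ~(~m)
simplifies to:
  c & m & t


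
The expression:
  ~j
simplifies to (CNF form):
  ~j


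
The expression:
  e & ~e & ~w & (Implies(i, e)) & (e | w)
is never true.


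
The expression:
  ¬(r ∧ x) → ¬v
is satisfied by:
  {r: True, x: True, v: False}
  {r: True, x: False, v: False}
  {x: True, r: False, v: False}
  {r: False, x: False, v: False}
  {r: True, v: True, x: True}
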